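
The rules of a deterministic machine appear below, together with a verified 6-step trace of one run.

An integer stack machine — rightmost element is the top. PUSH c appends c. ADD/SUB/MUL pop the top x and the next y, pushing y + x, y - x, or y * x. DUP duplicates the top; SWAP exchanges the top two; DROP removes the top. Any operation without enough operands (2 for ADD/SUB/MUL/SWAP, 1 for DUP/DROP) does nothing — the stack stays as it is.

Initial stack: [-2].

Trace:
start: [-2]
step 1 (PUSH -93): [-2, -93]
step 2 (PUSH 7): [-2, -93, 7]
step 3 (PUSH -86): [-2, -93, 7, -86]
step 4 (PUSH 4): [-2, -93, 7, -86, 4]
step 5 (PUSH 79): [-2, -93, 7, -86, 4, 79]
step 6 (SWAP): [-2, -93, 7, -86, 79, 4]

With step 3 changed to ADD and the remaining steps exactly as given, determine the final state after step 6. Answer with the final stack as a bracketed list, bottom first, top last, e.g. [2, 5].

[-2, -86, 79, 4]

(re-executing from step 3 with the substitution; state before step 3: [-2, -93, 7])
step 3 (ADD): [-2, -86]
step 4 (PUSH 4): [-2, -86, 4]
step 5 (PUSH 79): [-2, -86, 4, 79]
step 6 (SWAP): [-2, -86, 79, 4]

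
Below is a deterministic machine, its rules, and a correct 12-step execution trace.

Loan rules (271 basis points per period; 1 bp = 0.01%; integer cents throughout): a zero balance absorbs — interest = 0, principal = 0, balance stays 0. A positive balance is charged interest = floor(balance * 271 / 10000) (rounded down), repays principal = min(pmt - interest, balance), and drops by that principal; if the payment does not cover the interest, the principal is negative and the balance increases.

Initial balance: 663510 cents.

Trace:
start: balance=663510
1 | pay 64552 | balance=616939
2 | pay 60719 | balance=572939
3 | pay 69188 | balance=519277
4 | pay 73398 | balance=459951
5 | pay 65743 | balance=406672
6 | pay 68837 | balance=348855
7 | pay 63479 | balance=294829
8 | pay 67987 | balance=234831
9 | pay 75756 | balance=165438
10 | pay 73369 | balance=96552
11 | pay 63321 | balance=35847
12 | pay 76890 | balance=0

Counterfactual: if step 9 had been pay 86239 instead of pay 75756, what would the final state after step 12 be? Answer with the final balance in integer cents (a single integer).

(re-executing from step 9 with the substitution; state before step 9: balance=234831)
9 | pay 86239 | balance=154955
10 | pay 73369 | balance=85785
11 | pay 63321 | balance=24788
12 | pay 76890 | balance=0

0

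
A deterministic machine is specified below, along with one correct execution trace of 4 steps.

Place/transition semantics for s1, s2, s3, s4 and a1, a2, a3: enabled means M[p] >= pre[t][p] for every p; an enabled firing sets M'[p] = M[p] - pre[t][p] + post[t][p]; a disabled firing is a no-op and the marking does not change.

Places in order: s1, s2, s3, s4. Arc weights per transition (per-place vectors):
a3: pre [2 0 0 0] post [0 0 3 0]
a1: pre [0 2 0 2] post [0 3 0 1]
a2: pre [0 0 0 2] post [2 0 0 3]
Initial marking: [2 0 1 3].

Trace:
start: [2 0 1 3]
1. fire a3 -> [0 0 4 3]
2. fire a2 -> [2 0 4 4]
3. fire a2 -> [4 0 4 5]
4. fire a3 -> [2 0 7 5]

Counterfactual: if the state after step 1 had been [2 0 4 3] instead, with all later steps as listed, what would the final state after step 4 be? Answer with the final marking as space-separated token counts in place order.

4 0 7 5

state after step 1 := [2 0 4 3]
2. fire a2 -> [4 0 4 4]
3. fire a2 -> [6 0 4 5]
4. fire a3 -> [4 0 7 5]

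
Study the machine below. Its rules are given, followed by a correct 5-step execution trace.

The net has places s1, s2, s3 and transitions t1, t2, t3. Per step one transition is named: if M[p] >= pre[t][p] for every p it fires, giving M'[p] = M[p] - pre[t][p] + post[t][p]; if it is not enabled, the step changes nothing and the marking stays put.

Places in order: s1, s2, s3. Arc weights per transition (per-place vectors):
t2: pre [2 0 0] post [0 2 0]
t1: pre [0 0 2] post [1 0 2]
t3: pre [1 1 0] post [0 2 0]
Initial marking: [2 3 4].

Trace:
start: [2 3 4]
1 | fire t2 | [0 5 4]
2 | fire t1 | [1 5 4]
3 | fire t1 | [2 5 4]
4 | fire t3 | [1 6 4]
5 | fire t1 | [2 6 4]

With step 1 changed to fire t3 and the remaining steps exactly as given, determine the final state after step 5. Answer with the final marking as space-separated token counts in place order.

3 5 4

(re-executing from step 1 with the substitution; state before step 1: [2 3 4])
1 | fire t3 | [1 4 4]
2 | fire t1 | [2 4 4]
3 | fire t1 | [3 4 4]
4 | fire t3 | [2 5 4]
5 | fire t1 | [3 5 4]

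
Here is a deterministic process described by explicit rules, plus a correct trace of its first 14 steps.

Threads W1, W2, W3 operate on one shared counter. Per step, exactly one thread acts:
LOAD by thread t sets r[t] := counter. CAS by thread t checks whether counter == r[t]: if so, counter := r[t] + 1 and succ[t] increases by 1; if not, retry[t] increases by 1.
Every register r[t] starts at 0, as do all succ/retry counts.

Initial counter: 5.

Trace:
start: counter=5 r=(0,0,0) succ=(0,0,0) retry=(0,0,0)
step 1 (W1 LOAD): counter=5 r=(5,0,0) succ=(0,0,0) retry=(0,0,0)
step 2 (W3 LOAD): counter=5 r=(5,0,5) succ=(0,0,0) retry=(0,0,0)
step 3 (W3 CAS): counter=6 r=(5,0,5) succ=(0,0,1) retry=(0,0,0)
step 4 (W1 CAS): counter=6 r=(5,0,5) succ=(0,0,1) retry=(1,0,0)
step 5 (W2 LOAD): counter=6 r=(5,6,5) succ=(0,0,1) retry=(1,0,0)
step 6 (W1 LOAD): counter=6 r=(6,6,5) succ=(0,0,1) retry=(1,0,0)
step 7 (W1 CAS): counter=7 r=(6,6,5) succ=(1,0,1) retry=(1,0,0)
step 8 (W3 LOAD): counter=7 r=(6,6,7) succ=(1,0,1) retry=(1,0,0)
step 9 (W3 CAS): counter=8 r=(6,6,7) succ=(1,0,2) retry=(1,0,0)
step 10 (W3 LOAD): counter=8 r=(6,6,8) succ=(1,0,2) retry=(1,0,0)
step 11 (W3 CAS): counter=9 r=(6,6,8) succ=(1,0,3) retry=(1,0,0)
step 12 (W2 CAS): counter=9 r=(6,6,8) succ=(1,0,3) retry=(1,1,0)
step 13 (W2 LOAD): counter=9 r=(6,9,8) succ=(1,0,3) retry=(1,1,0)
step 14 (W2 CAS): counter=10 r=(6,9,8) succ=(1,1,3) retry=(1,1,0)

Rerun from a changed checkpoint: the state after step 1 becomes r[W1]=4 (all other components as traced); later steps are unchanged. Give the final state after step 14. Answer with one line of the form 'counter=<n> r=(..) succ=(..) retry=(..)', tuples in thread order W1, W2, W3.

state after step 1 := counter=5 r=(4,0,0) succ=(0,0,0) retry=(0,0,0)
step 2 (W3 LOAD): counter=5 r=(4,0,5) succ=(0,0,0) retry=(0,0,0)
step 3 (W3 CAS): counter=6 r=(4,0,5) succ=(0,0,1) retry=(0,0,0)
step 4 (W1 CAS): counter=6 r=(4,0,5) succ=(0,0,1) retry=(1,0,0)
step 5 (W2 LOAD): counter=6 r=(4,6,5) succ=(0,0,1) retry=(1,0,0)
step 6 (W1 LOAD): counter=6 r=(6,6,5) succ=(0,0,1) retry=(1,0,0)
step 7 (W1 CAS): counter=7 r=(6,6,5) succ=(1,0,1) retry=(1,0,0)
step 8 (W3 LOAD): counter=7 r=(6,6,7) succ=(1,0,1) retry=(1,0,0)
step 9 (W3 CAS): counter=8 r=(6,6,7) succ=(1,0,2) retry=(1,0,0)
step 10 (W3 LOAD): counter=8 r=(6,6,8) succ=(1,0,2) retry=(1,0,0)
step 11 (W3 CAS): counter=9 r=(6,6,8) succ=(1,0,3) retry=(1,0,0)
step 12 (W2 CAS): counter=9 r=(6,6,8) succ=(1,0,3) retry=(1,1,0)
step 13 (W2 LOAD): counter=9 r=(6,9,8) succ=(1,0,3) retry=(1,1,0)
step 14 (W2 CAS): counter=10 r=(6,9,8) succ=(1,1,3) retry=(1,1,0)

counter=10 r=(6,9,8) succ=(1,1,3) retry=(1,1,0)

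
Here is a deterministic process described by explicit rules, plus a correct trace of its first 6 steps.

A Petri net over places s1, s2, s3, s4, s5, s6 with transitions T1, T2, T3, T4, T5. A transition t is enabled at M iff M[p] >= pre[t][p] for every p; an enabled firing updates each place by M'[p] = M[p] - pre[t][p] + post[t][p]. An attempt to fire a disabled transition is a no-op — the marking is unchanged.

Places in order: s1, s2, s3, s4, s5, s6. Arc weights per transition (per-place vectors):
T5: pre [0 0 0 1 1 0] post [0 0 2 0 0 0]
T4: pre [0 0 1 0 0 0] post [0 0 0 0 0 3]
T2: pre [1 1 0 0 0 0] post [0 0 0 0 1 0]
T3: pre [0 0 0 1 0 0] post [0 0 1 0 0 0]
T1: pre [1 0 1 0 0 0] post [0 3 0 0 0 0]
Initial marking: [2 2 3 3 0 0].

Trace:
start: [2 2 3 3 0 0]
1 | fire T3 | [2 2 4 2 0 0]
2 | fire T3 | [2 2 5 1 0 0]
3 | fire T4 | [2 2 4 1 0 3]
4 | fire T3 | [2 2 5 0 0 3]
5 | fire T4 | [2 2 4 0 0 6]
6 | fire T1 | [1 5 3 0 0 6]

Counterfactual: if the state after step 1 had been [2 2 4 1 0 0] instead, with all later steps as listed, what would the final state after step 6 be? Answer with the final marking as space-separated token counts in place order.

1 5 2 0 0 6

state after step 1 := [2 2 4 1 0 0]
2 | fire T3 | [2 2 5 0 0 0]
3 | fire T4 | [2 2 4 0 0 3]
4 | fire T3 | [2 2 4 0 0 3]
5 | fire T4 | [2 2 3 0 0 6]
6 | fire T1 | [1 5 2 0 0 6]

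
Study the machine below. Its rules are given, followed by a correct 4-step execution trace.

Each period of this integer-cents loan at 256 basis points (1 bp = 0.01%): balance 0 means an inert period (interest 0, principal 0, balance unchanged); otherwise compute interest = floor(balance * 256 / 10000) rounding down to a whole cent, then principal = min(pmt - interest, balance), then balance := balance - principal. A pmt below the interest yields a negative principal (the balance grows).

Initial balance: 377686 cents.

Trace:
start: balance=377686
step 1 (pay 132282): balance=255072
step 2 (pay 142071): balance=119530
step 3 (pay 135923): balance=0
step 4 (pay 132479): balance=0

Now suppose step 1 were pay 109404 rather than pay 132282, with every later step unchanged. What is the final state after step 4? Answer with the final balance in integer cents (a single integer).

0

(re-executing from step 1 with the substitution; state before step 1: balance=377686)
step 1 (pay 109404): balance=277950
step 2 (pay 142071): balance=142994
step 3 (pay 135923): balance=10731
step 4 (pay 132479): balance=0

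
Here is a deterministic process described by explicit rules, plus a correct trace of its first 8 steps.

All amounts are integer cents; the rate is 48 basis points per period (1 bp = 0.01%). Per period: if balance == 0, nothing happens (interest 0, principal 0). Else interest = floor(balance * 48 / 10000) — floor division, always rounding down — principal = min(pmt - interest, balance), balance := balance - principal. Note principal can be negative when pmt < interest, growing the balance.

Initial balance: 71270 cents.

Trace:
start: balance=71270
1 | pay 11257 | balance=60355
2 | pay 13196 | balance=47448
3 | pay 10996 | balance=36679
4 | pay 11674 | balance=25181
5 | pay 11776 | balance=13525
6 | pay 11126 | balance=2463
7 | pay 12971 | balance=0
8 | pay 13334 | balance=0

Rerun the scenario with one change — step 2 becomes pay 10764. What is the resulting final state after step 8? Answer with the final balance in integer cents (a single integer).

(re-executing from step 2 with the substitution; state before step 2: balance=60355)
2 | pay 10764 | balance=49880
3 | pay 10996 | balance=39123
4 | pay 11674 | balance=27636
5 | pay 11776 | balance=15992
6 | pay 11126 | balance=4942
7 | pay 12971 | balance=0
8 | pay 13334 | balance=0

0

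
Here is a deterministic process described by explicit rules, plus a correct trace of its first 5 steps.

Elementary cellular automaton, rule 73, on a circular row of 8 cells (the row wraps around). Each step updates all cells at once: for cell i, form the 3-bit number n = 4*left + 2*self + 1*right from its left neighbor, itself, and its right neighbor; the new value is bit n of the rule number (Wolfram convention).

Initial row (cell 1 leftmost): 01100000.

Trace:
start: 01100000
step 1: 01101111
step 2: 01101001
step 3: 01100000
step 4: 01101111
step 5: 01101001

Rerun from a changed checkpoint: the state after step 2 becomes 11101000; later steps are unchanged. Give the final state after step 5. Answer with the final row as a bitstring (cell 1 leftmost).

11100011

state after step 2 := 11101000
step 3: 10100010
step 4: 00001000
step 5: 11100011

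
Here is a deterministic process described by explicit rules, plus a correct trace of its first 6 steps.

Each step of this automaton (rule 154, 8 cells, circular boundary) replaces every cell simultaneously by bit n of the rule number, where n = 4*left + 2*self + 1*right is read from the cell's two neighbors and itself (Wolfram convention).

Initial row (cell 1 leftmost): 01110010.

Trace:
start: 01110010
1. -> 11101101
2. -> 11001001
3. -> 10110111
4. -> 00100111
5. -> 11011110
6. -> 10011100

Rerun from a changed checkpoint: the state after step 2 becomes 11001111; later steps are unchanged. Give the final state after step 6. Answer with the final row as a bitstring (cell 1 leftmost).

state after step 2 := 11001111
3. -> 10111111
4. -> 00111111
5. -> 11111110
6. -> 11111100

11111100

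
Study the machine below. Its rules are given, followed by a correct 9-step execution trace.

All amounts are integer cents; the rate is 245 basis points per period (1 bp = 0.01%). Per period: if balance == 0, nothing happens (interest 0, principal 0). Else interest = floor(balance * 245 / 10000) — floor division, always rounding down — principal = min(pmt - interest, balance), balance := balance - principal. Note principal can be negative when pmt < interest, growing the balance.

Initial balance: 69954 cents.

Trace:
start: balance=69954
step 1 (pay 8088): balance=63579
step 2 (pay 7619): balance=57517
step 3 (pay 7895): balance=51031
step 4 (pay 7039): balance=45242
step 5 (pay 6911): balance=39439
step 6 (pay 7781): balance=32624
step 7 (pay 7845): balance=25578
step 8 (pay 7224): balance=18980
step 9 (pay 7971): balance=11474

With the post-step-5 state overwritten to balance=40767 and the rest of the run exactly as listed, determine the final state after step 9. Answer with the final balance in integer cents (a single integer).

state after step 5 := balance=40767
step 6 (pay 7781): balance=33984
step 7 (pay 7845): balance=26971
step 8 (pay 7224): balance=20407
step 9 (pay 7971): balance=12935

12935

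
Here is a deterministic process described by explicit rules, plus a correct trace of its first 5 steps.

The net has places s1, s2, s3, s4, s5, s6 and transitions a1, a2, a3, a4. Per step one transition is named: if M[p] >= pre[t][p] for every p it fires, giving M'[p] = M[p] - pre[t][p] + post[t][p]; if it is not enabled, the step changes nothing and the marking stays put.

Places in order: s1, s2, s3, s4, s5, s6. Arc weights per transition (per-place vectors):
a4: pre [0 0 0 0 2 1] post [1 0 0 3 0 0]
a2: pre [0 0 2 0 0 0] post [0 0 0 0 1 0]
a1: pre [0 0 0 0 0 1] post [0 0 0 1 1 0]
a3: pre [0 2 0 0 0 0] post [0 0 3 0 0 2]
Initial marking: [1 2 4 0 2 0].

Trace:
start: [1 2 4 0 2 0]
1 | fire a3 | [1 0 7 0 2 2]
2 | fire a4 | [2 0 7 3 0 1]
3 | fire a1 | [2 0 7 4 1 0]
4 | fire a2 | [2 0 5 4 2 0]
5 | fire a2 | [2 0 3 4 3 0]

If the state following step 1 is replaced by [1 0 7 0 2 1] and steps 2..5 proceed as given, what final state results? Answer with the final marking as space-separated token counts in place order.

2 0 3 3 2 0

state after step 1 := [1 0 7 0 2 1]
2 | fire a4 | [2 0 7 3 0 0]
3 | fire a1 | [2 0 7 3 0 0]
4 | fire a2 | [2 0 5 3 1 0]
5 | fire a2 | [2 0 3 3 2 0]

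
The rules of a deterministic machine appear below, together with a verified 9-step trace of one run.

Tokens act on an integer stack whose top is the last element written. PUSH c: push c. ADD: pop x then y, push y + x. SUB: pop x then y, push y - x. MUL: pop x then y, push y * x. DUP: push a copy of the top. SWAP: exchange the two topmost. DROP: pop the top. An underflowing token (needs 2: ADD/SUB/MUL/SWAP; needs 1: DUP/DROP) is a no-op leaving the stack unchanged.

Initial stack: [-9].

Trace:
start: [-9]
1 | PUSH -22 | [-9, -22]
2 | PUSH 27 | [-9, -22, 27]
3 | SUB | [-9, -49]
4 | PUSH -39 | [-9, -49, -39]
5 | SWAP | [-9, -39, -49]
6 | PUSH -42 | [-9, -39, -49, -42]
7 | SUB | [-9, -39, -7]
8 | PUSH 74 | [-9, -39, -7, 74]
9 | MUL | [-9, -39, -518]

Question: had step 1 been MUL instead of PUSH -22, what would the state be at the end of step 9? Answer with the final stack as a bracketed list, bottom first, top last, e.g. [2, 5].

[-39, 444]

(re-executing from step 1 with the substitution; state before step 1: [-9])
1 | MUL | [-9]
2 | PUSH 27 | [-9, 27]
3 | SUB | [-36]
4 | PUSH -39 | [-36, -39]
5 | SWAP | [-39, -36]
6 | PUSH -42 | [-39, -36, -42]
7 | SUB | [-39, 6]
8 | PUSH 74 | [-39, 6, 74]
9 | MUL | [-39, 444]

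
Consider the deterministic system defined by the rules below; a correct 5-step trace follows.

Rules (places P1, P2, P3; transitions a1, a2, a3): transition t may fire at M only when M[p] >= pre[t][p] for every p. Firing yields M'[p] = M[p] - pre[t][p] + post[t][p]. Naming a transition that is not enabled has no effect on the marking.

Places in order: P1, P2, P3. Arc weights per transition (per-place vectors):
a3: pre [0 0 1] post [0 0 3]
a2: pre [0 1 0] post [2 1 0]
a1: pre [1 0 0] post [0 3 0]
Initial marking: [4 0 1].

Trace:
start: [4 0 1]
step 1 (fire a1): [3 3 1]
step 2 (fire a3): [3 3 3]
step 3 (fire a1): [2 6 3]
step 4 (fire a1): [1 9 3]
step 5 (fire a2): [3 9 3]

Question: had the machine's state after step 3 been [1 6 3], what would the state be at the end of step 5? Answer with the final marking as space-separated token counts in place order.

2 9 3

state after step 3 := [1 6 3]
step 4 (fire a1): [0 9 3]
step 5 (fire a2): [2 9 3]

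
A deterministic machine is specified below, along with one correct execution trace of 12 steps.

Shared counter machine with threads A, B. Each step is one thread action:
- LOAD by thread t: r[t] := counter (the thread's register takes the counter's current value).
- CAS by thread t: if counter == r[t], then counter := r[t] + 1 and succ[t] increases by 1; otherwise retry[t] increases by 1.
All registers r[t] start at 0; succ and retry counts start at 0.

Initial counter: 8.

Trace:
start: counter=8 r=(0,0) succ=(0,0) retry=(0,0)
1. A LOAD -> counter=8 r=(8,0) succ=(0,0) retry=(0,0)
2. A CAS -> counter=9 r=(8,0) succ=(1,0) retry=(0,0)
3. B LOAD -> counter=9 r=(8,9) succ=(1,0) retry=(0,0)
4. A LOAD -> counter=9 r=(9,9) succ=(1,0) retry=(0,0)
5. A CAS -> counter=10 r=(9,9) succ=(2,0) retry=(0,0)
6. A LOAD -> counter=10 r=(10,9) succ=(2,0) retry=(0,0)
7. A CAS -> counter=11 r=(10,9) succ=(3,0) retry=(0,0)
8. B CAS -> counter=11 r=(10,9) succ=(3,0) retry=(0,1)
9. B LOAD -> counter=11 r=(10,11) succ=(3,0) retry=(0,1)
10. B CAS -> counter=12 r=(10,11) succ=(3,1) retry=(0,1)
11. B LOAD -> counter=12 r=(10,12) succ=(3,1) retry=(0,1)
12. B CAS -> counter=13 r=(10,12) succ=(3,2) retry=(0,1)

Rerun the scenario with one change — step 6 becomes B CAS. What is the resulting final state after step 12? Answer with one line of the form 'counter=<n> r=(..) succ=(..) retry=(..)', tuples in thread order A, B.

(re-executing from step 6 with the substitution; state before step 6: counter=10 r=(9,9) succ=(2,0) retry=(0,0))
6. B CAS -> counter=10 r=(9,9) succ=(2,0) retry=(0,1)
7. A CAS -> counter=10 r=(9,9) succ=(2,0) retry=(1,1)
8. B CAS -> counter=10 r=(9,9) succ=(2,0) retry=(1,2)
9. B LOAD -> counter=10 r=(9,10) succ=(2,0) retry=(1,2)
10. B CAS -> counter=11 r=(9,10) succ=(2,1) retry=(1,2)
11. B LOAD -> counter=11 r=(9,11) succ=(2,1) retry=(1,2)
12. B CAS -> counter=12 r=(9,11) succ=(2,2) retry=(1,2)

counter=12 r=(9,11) succ=(2,2) retry=(1,2)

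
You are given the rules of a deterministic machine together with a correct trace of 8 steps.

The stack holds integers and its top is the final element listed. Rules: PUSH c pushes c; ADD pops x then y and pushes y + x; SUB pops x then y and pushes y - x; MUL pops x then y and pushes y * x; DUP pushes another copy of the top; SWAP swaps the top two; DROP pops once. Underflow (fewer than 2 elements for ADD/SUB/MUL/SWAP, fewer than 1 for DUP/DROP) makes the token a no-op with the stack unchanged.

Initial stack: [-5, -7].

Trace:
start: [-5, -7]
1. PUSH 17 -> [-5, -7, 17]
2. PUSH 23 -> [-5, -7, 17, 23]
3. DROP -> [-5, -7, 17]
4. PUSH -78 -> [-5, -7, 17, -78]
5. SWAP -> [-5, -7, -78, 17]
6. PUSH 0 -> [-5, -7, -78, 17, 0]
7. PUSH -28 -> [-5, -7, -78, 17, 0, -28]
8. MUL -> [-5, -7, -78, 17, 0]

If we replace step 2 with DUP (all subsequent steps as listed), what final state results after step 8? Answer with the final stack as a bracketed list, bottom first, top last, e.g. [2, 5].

[-5, -7, -78, 17, 0]

(re-executing from step 2 with the substitution; state before step 2: [-5, -7, 17])
2. DUP -> [-5, -7, 17, 17]
3. DROP -> [-5, -7, 17]
4. PUSH -78 -> [-5, -7, 17, -78]
5. SWAP -> [-5, -7, -78, 17]
6. PUSH 0 -> [-5, -7, -78, 17, 0]
7. PUSH -28 -> [-5, -7, -78, 17, 0, -28]
8. MUL -> [-5, -7, -78, 17, 0]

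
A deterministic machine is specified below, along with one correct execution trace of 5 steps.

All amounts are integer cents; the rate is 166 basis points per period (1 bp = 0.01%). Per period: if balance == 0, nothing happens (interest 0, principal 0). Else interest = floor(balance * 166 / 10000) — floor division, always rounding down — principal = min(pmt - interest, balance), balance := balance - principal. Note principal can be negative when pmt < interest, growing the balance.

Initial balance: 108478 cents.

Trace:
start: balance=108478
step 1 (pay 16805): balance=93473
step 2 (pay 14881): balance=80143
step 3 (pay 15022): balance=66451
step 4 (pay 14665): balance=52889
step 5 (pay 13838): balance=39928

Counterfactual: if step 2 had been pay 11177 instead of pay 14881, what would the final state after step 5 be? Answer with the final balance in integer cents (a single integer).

43819

(re-executing from step 2 with the substitution; state before step 2: balance=93473)
step 2 (pay 11177): balance=83847
step 3 (pay 15022): balance=70216
step 4 (pay 14665): balance=56716
step 5 (pay 13838): balance=43819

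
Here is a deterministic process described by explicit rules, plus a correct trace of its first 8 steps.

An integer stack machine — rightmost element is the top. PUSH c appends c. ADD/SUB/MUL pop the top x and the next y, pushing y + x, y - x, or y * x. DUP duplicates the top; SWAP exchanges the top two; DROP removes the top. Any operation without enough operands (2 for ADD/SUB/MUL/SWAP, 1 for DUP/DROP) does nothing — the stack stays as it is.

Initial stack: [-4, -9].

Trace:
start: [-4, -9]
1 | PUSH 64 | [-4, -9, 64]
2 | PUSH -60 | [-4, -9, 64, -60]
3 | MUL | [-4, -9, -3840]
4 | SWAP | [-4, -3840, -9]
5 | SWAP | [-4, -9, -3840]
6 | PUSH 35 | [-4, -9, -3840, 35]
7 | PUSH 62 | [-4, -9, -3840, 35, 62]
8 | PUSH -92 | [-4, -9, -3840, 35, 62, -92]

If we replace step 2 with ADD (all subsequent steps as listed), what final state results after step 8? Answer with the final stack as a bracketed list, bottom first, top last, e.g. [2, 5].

(re-executing from step 2 with the substitution; state before step 2: [-4, -9, 64])
2 | ADD | [-4, 55]
3 | MUL | [-220]
4 | SWAP | [-220]
5 | SWAP | [-220]
6 | PUSH 35 | [-220, 35]
7 | PUSH 62 | [-220, 35, 62]
8 | PUSH -92 | [-220, 35, 62, -92]

[-220, 35, 62, -92]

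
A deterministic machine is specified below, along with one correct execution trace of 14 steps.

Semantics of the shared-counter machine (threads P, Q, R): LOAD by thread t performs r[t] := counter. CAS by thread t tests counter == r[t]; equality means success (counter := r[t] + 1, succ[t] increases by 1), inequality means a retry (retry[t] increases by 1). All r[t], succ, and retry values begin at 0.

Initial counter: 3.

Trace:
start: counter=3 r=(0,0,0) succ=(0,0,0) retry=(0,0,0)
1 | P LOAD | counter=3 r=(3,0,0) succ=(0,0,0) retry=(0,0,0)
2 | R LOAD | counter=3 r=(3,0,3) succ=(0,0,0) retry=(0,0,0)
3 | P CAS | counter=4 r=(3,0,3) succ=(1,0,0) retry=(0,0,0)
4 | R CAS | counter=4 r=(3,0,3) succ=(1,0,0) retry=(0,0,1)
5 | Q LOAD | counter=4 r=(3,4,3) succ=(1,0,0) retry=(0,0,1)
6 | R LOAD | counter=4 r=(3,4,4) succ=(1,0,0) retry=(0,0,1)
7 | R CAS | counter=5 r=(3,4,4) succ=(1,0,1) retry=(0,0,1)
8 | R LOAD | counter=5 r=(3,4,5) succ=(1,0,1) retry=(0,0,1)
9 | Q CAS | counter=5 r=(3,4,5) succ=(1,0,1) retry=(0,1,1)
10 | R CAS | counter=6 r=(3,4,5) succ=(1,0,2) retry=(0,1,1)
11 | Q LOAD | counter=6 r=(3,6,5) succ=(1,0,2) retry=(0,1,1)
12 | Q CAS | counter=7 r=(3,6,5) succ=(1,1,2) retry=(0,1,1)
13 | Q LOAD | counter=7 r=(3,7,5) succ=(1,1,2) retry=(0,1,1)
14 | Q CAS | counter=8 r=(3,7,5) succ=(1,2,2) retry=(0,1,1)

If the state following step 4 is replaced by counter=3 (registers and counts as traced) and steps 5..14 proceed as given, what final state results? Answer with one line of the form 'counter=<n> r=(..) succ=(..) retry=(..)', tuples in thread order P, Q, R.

state after step 4 := counter=3 r=(3,0,3) succ=(1,0,0) retry=(0,0,1)
5 | Q LOAD | counter=3 r=(3,3,3) succ=(1,0,0) retry=(0,0,1)
6 | R LOAD | counter=3 r=(3,3,3) succ=(1,0,0) retry=(0,0,1)
7 | R CAS | counter=4 r=(3,3,3) succ=(1,0,1) retry=(0,0,1)
8 | R LOAD | counter=4 r=(3,3,4) succ=(1,0,1) retry=(0,0,1)
9 | Q CAS | counter=4 r=(3,3,4) succ=(1,0,1) retry=(0,1,1)
10 | R CAS | counter=5 r=(3,3,4) succ=(1,0,2) retry=(0,1,1)
11 | Q LOAD | counter=5 r=(3,5,4) succ=(1,0,2) retry=(0,1,1)
12 | Q CAS | counter=6 r=(3,5,4) succ=(1,1,2) retry=(0,1,1)
13 | Q LOAD | counter=6 r=(3,6,4) succ=(1,1,2) retry=(0,1,1)
14 | Q CAS | counter=7 r=(3,6,4) succ=(1,2,2) retry=(0,1,1)

counter=7 r=(3,6,4) succ=(1,2,2) retry=(0,1,1)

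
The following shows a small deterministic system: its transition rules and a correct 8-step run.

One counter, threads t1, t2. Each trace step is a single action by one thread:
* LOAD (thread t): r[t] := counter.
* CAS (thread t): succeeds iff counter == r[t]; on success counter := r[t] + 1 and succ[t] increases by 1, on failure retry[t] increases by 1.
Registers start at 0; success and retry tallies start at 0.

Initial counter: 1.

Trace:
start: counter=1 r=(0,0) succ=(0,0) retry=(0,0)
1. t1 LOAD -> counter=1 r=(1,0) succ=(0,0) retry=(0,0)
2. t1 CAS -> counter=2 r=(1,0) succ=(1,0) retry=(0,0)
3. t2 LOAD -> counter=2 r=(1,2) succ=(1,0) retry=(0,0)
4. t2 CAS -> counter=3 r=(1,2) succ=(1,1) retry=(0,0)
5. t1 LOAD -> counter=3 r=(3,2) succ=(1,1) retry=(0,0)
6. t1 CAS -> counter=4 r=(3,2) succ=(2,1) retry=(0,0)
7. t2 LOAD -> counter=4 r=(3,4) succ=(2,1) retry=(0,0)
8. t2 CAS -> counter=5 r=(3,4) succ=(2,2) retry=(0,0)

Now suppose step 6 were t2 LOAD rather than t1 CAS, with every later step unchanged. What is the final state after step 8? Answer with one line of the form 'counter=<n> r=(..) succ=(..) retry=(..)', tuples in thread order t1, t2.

(re-executing from step 6 with the substitution; state before step 6: counter=3 r=(3,2) succ=(1,1) retry=(0,0))
6. t2 LOAD -> counter=3 r=(3,3) succ=(1,1) retry=(0,0)
7. t2 LOAD -> counter=3 r=(3,3) succ=(1,1) retry=(0,0)
8. t2 CAS -> counter=4 r=(3,3) succ=(1,2) retry=(0,0)

counter=4 r=(3,3) succ=(1,2) retry=(0,0)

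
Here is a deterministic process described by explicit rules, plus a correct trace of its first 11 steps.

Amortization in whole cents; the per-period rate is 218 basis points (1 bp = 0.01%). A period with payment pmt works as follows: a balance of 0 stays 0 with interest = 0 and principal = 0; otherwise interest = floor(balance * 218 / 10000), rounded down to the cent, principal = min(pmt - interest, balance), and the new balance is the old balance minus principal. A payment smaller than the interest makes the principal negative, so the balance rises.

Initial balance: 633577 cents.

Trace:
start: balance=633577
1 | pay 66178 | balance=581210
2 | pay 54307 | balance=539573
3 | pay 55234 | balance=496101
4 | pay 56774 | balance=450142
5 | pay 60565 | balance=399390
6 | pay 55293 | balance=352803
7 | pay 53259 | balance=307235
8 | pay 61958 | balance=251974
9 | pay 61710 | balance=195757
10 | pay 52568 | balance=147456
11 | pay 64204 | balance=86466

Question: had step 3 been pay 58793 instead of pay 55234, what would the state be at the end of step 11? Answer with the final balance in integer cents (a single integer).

82236

(re-executing from step 3 with the substitution; state before step 3: balance=539573)
3 | pay 58793 | balance=492542
4 | pay 56774 | balance=446505
5 | pay 60565 | balance=395673
6 | pay 55293 | balance=349005
7 | pay 53259 | balance=303354
8 | pay 61958 | balance=248009
9 | pay 61710 | balance=191705
10 | pay 52568 | balance=143316
11 | pay 64204 | balance=82236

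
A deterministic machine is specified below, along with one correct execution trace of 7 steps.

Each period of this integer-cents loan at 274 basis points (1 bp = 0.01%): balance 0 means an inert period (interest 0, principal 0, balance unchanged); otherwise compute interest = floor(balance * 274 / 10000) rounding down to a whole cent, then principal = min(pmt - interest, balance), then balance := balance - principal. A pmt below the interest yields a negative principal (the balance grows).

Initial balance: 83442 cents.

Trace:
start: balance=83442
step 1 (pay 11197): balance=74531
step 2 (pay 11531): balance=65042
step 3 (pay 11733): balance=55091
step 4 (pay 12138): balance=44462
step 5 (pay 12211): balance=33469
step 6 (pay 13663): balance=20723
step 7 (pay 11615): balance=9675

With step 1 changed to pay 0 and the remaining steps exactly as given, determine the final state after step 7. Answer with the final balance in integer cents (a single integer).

22841

(re-executing from step 1 with the substitution; state before step 1: balance=83442)
step 1 (pay 0): balance=85728
step 2 (pay 11531): balance=76545
step 3 (pay 11733): balance=66909
step 4 (pay 12138): balance=56604
step 5 (pay 12211): balance=45943
step 6 (pay 13663): balance=33538
step 7 (pay 11615): balance=22841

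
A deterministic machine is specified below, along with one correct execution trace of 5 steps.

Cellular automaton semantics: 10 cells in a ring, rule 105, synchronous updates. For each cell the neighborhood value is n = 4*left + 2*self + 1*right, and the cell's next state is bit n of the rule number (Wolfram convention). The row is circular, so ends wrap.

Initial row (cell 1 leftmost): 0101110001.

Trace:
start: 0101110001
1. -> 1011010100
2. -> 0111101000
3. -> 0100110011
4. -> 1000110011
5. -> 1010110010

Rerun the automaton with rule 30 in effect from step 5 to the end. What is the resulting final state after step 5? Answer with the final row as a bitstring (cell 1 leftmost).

(re-executing step 5 under rule 30; state before step 5: 1000110011)
5. -> 0101101110

0101101110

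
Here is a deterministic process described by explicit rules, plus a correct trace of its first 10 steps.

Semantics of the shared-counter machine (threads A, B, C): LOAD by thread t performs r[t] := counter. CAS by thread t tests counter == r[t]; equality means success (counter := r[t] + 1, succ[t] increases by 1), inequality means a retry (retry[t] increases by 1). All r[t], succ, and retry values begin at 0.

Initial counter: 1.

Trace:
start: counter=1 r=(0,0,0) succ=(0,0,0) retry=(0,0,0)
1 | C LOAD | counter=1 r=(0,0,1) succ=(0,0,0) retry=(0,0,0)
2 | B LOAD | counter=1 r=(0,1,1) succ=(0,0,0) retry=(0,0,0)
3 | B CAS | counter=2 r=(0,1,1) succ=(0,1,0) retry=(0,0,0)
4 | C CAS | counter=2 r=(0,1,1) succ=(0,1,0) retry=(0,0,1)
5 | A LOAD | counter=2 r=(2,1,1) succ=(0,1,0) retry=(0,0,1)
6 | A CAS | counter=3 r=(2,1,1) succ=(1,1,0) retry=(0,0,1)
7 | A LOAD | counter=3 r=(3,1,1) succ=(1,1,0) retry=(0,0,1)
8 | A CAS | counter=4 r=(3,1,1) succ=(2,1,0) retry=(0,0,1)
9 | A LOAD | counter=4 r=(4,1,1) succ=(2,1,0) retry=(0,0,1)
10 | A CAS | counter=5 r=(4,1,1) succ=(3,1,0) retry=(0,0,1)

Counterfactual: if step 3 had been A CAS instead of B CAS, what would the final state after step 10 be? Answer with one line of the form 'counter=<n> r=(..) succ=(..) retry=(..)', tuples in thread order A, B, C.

(re-executing from step 3 with the substitution; state before step 3: counter=1 r=(0,1,1) succ=(0,0,0) retry=(0,0,0))
3 | A CAS | counter=1 r=(0,1,1) succ=(0,0,0) retry=(1,0,0)
4 | C CAS | counter=2 r=(0,1,1) succ=(0,0,1) retry=(1,0,0)
5 | A LOAD | counter=2 r=(2,1,1) succ=(0,0,1) retry=(1,0,0)
6 | A CAS | counter=3 r=(2,1,1) succ=(1,0,1) retry=(1,0,0)
7 | A LOAD | counter=3 r=(3,1,1) succ=(1,0,1) retry=(1,0,0)
8 | A CAS | counter=4 r=(3,1,1) succ=(2,0,1) retry=(1,0,0)
9 | A LOAD | counter=4 r=(4,1,1) succ=(2,0,1) retry=(1,0,0)
10 | A CAS | counter=5 r=(4,1,1) succ=(3,0,1) retry=(1,0,0)

counter=5 r=(4,1,1) succ=(3,0,1) retry=(1,0,0)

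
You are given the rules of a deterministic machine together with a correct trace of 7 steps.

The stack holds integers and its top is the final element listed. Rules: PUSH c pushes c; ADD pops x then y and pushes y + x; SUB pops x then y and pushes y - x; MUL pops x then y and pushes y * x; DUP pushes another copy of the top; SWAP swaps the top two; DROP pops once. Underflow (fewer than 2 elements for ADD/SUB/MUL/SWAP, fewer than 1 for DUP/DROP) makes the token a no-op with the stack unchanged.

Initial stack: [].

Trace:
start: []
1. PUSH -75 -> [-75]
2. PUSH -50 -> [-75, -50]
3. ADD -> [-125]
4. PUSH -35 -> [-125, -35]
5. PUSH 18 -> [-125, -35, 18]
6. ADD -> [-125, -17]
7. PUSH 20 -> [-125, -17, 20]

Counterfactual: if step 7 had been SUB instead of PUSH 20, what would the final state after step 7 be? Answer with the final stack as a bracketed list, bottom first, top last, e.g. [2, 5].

[-108]

(re-executing from step 7 with the substitution; state before step 7: [-125, -17])
7. SUB -> [-108]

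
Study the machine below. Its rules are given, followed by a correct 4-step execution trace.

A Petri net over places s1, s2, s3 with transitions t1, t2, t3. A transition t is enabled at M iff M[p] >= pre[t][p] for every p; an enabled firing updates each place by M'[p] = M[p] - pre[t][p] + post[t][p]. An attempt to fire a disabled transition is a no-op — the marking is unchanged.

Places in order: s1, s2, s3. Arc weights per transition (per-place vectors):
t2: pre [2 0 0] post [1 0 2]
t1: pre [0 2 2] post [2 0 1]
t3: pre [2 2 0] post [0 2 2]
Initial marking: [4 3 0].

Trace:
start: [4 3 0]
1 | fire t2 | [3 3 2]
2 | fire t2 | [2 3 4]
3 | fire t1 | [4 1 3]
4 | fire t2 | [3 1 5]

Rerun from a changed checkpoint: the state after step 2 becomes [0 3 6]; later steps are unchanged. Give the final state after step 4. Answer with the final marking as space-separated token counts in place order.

1 1 7

state after step 2 := [0 3 6]
3 | fire t1 | [2 1 5]
4 | fire t2 | [1 1 7]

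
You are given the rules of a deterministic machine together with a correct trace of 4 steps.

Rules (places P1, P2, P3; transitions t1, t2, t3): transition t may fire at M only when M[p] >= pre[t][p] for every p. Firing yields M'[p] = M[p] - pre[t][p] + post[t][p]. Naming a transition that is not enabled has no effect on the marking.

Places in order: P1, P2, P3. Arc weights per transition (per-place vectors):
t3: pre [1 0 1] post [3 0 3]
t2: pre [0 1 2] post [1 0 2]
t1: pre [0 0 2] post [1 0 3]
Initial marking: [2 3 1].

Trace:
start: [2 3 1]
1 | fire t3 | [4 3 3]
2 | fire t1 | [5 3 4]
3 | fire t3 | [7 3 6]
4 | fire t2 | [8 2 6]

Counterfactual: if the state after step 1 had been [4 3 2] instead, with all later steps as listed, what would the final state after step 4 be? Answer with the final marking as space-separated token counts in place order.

state after step 1 := [4 3 2]
2 | fire t1 | [5 3 3]
3 | fire t3 | [7 3 5]
4 | fire t2 | [8 2 5]

8 2 5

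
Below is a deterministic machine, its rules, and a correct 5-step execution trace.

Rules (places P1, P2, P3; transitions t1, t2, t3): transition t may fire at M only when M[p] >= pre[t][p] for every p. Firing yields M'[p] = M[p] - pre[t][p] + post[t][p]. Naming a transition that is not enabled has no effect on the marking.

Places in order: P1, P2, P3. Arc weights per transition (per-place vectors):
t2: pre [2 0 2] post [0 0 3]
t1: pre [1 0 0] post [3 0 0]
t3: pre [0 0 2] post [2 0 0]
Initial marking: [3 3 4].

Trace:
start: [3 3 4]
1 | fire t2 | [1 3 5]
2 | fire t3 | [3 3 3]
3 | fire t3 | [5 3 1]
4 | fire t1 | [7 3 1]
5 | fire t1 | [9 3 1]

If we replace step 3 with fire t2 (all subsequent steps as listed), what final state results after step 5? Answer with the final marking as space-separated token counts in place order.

5 3 4

(re-executing from step 3 with the substitution; state before step 3: [3 3 3])
3 | fire t2 | [1 3 4]
4 | fire t1 | [3 3 4]
5 | fire t1 | [5 3 4]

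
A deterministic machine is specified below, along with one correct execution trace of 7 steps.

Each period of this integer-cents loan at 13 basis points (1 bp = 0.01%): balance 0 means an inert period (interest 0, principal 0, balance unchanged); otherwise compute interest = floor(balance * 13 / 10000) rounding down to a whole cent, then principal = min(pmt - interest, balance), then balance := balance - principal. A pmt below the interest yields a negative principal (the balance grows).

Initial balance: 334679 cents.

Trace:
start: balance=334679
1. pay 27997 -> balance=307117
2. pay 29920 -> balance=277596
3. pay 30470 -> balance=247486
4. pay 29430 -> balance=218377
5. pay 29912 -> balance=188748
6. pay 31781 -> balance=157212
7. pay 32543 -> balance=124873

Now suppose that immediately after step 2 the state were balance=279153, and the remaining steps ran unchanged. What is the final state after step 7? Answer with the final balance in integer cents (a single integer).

state after step 2 := balance=279153
3. pay 30470 -> balance=249045
4. pay 29430 -> balance=219938
5. pay 29912 -> balance=190311
6. pay 31781 -> balance=158777
7. pay 32543 -> balance=126440

126440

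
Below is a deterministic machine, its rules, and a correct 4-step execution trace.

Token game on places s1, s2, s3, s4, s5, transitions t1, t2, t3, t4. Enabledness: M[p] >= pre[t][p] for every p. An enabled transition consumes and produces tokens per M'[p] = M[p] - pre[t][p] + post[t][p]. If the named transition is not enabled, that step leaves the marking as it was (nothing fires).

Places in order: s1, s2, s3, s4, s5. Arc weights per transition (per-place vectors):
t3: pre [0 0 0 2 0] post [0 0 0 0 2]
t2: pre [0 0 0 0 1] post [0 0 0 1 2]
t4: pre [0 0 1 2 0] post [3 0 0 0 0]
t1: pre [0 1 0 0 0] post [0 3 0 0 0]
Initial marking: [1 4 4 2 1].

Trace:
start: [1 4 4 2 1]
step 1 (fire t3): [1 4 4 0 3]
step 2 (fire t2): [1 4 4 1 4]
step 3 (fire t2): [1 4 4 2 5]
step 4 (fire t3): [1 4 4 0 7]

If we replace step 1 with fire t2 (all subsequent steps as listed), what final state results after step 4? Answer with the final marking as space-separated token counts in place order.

(re-executing from step 1 with the substitution; state before step 1: [1 4 4 2 1])
step 1 (fire t2): [1 4 4 3 2]
step 2 (fire t2): [1 4 4 4 3]
step 3 (fire t2): [1 4 4 5 4]
step 4 (fire t3): [1 4 4 3 6]

1 4 4 3 6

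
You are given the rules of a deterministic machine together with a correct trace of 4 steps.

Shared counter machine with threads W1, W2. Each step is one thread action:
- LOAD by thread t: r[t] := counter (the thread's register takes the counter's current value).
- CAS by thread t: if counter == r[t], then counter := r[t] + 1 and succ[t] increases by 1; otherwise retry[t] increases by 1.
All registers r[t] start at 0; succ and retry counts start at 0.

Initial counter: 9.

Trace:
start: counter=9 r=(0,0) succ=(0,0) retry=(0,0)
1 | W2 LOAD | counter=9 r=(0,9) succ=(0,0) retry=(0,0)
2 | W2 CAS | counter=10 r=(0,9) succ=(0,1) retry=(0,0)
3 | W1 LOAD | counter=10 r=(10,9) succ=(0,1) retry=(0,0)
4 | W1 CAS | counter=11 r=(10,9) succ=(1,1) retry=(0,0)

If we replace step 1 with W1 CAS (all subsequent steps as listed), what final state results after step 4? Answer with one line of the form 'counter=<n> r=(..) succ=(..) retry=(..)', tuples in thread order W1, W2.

counter=10 r=(9,0) succ=(1,0) retry=(1,1)

(re-executing from step 1 with the substitution; state before step 1: counter=9 r=(0,0) succ=(0,0) retry=(0,0))
1 | W1 CAS | counter=9 r=(0,0) succ=(0,0) retry=(1,0)
2 | W2 CAS | counter=9 r=(0,0) succ=(0,0) retry=(1,1)
3 | W1 LOAD | counter=9 r=(9,0) succ=(0,0) retry=(1,1)
4 | W1 CAS | counter=10 r=(9,0) succ=(1,0) retry=(1,1)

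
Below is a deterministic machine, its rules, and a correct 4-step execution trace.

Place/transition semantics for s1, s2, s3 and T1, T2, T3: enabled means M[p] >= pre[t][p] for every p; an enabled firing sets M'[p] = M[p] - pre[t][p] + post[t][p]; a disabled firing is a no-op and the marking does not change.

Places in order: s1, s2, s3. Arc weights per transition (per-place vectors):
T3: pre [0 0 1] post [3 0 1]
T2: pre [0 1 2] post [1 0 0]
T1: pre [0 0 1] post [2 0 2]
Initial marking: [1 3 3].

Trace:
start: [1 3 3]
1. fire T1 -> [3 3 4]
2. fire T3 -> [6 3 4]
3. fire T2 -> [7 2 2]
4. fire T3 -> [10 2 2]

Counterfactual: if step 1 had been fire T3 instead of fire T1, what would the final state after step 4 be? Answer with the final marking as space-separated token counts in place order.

(re-executing from step 1 with the substitution; state before step 1: [1 3 3])
1. fire T3 -> [4 3 3]
2. fire T3 -> [7 3 3]
3. fire T2 -> [8 2 1]
4. fire T3 -> [11 2 1]

11 2 1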